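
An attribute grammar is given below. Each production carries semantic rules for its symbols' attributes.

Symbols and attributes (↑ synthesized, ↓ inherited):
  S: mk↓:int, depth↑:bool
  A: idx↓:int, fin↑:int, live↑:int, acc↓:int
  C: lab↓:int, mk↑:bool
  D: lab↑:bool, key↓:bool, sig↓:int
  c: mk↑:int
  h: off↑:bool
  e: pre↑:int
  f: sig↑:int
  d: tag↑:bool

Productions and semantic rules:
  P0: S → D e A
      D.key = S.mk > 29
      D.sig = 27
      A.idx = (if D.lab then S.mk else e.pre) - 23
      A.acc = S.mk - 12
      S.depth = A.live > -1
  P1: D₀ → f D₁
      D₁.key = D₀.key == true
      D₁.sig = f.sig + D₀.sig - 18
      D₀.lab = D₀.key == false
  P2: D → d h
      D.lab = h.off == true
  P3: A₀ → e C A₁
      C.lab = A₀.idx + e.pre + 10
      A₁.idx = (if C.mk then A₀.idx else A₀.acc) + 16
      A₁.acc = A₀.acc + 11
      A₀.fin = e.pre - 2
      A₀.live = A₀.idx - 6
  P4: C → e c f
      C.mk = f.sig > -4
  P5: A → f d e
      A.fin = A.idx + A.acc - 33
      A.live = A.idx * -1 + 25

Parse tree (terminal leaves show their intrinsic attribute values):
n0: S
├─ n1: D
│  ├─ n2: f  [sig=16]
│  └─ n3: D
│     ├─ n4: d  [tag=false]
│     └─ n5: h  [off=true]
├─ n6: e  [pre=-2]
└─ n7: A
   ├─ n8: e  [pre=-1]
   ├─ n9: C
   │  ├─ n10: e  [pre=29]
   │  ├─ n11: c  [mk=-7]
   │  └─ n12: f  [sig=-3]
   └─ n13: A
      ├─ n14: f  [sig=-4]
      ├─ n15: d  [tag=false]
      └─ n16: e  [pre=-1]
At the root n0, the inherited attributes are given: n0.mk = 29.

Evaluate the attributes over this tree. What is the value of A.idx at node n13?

1. n0.mk = 29  [given at root]
2. n1.key = false  [S.mk > 29]
3. n1.sig = 27  [27]
4. n2.sig = 16  [terminal]
5. n3.key = false  [D₀.key == true]
6. n3.sig = 25  [f.sig + D₀.sig - 18]
7. n4.tag = false  [terminal]
8. n5.off = true  [terminal]
9. n3.lab = true  [h.off == true]
10. n1.lab = true  [D₀.key == false]
11. n6.pre = -2  [terminal]
12. n7.idx = 6  [(if D.lab then S.mk else e.pre) - 23]
13. n7.acc = 17  [S.mk - 12]
14. n8.pre = -1  [terminal]
15. n9.lab = 15  [A₀.idx + e.pre + 10]
16. n10.pre = 29  [terminal]
17. n11.mk = -7  [terminal]
18. n12.sig = -3  [terminal]
19. n9.mk = true  [f.sig > -4]
20. n13.idx = 22  [(if C.mk then A₀.idx else A₀.acc) + 16]
21. n13.acc = 28  [A₀.acc + 11]
22. n14.sig = -4  [terminal]
23. n15.tag = false  [terminal]
24. n16.pre = -1  [terminal]
25. n13.fin = 17  [A.idx + A.acc - 33]
26. n13.live = 3  [A.idx * -1 + 25]
27. n7.fin = -3  [e.pre - 2]
28. n7.live = 0  [A₀.idx - 6]
29. n0.depth = true  [A.live > -1]

22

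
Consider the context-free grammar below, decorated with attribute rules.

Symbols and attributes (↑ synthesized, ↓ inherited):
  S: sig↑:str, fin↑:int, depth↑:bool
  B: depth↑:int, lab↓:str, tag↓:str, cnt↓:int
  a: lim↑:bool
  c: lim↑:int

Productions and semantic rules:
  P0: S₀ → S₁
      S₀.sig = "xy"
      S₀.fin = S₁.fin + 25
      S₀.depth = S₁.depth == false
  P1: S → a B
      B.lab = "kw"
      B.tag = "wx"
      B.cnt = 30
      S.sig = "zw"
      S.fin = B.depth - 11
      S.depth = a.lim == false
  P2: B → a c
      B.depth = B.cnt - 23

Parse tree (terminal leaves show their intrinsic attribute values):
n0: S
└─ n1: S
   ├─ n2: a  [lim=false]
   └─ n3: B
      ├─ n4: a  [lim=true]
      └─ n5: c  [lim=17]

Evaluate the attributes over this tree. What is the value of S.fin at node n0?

21

1. n2.lim = false  [terminal]
2. n3.lab = "kw"  ["kw"]
3. n3.tag = "wx"  ["wx"]
4. n3.cnt = 30  [30]
5. n4.lim = true  [terminal]
6. n5.lim = 17  [terminal]
7. n3.depth = 7  [B.cnt - 23]
8. n1.sig = "zw"  ["zw"]
9. n1.fin = -4  [B.depth - 11]
10. n1.depth = true  [a.lim == false]
11. n0.sig = "xy"  ["xy"]
12. n0.fin = 21  [S₁.fin + 25]
13. n0.depth = false  [S₁.depth == false]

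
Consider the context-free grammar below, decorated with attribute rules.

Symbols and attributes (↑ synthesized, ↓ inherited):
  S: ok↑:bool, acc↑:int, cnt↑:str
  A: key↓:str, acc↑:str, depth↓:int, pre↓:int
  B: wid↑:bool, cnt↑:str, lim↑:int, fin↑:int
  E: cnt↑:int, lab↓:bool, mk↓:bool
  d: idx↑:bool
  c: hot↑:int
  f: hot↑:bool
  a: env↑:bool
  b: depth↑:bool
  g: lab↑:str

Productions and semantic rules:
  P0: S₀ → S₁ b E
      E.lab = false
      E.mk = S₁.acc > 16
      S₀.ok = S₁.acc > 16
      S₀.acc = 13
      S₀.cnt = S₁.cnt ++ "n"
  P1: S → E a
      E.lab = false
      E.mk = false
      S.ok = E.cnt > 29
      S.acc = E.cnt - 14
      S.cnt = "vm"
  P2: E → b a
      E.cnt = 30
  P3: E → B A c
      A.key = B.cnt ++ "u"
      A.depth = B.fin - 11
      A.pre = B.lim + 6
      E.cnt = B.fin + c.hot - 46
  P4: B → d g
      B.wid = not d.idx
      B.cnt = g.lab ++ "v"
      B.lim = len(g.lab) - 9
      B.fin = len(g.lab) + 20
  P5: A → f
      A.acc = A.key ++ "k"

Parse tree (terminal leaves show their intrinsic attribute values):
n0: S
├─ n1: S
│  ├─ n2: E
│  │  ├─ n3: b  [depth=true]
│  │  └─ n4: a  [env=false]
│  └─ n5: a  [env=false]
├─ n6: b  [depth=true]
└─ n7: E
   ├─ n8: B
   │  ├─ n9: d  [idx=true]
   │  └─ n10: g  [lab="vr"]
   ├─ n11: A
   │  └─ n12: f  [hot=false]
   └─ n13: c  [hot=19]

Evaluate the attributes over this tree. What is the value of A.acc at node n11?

"vrvuk"

1. n2.lab = false  [false]
2. n2.mk = false  [false]
3. n3.depth = true  [terminal]
4. n4.env = false  [terminal]
5. n2.cnt = 30  [30]
6. n5.env = false  [terminal]
7. n1.ok = true  [E.cnt > 29]
8. n1.acc = 16  [E.cnt - 14]
9. n1.cnt = "vm"  ["vm"]
10. n6.depth = true  [terminal]
11. n7.lab = false  [false]
12. n7.mk = false  [S₁.acc > 16]
13. n9.idx = true  [terminal]
14. n10.lab = "vr"  [terminal]
15. n8.wid = false  [not d.idx]
16. n8.cnt = "vrv"  [g.lab ++ "v"]
17. n8.lim = -7  [len(g.lab) - 9]
18. n8.fin = 22  [len(g.lab) + 20]
19. n11.key = "vrvu"  [B.cnt ++ "u"]
20. n11.depth = 11  [B.fin - 11]
21. n11.pre = -1  [B.lim + 6]
22. n12.hot = false  [terminal]
23. n11.acc = "vrvuk"  [A.key ++ "k"]
24. n13.hot = 19  [terminal]
25. n7.cnt = -5  [B.fin + c.hot - 46]
26. n0.ok = false  [S₁.acc > 16]
27. n0.acc = 13  [13]
28. n0.cnt = "vmn"  [S₁.cnt ++ "n"]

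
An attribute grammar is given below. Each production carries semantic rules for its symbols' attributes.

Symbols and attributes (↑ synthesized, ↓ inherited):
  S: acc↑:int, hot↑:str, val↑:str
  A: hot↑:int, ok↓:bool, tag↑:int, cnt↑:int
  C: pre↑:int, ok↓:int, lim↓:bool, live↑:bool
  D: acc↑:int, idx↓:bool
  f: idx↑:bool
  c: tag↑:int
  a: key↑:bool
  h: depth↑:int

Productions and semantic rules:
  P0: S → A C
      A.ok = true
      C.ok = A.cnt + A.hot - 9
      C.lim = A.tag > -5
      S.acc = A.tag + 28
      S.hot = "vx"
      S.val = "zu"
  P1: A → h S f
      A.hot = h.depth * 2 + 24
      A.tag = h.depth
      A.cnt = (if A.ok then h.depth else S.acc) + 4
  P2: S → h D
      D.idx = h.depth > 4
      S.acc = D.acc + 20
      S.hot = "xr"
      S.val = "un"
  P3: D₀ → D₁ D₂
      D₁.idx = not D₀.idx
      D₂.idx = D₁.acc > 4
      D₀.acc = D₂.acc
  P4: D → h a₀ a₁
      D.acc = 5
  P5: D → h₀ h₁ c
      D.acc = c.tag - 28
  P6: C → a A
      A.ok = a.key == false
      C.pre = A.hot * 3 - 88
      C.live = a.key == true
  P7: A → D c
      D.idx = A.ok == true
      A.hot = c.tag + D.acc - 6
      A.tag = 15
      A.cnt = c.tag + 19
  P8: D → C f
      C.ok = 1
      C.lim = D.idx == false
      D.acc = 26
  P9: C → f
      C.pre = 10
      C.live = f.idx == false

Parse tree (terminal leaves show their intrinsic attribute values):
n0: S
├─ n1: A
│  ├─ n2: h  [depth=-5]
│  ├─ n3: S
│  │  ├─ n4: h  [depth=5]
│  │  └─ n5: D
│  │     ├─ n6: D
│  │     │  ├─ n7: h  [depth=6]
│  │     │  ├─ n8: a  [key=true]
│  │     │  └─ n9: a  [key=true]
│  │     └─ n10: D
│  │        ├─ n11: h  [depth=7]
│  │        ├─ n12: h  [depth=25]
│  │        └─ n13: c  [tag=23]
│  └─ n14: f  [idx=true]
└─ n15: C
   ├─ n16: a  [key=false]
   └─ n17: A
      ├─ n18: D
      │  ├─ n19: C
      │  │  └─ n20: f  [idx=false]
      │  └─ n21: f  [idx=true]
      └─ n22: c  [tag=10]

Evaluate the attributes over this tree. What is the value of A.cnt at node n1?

-1

1. n1.ok = true  [true]
2. n2.depth = -5  [terminal]
3. n4.depth = 5  [terminal]
4. n5.idx = true  [h.depth > 4]
5. n6.idx = false  [not D₀.idx]
6. n7.depth = 6  [terminal]
7. n8.key = true  [terminal]
8. n9.key = true  [terminal]
9. n6.acc = 5  [5]
10. n10.idx = true  [D₁.acc > 4]
11. n11.depth = 7  [terminal]
12. n12.depth = 25  [terminal]
13. n13.tag = 23  [terminal]
14. n10.acc = -5  [c.tag - 28]
15. n5.acc = -5  [D₂.acc]
16. n3.acc = 15  [D.acc + 20]
17. n3.hot = "xr"  ["xr"]
18. n3.val = "un"  ["un"]
19. n14.idx = true  [terminal]
20. n1.hot = 14  [h.depth * 2 + 24]
21. n1.tag = -5  [h.depth]
22. n1.cnt = -1  [(if A.ok then h.depth else S.acc) + 4]
23. n15.ok = 4  [A.cnt + A.hot - 9]
24. n15.lim = false  [A.tag > -5]
25. n16.key = false  [terminal]
26. n17.ok = true  [a.key == false]
27. n18.idx = true  [A.ok == true]
28. n19.ok = 1  [1]
29. n19.lim = false  [D.idx == false]
30. n20.idx = false  [terminal]
31. n19.pre = 10  [10]
32. n19.live = true  [f.idx == false]
33. n21.idx = true  [terminal]
34. n18.acc = 26  [26]
35. n22.tag = 10  [terminal]
36. n17.hot = 30  [c.tag + D.acc - 6]
37. n17.tag = 15  [15]
38. n17.cnt = 29  [c.tag + 19]
39. n15.pre = 2  [A.hot * 3 - 88]
40. n15.live = false  [a.key == true]
41. n0.acc = 23  [A.tag + 28]
42. n0.hot = "vx"  ["vx"]
43. n0.val = "zu"  ["zu"]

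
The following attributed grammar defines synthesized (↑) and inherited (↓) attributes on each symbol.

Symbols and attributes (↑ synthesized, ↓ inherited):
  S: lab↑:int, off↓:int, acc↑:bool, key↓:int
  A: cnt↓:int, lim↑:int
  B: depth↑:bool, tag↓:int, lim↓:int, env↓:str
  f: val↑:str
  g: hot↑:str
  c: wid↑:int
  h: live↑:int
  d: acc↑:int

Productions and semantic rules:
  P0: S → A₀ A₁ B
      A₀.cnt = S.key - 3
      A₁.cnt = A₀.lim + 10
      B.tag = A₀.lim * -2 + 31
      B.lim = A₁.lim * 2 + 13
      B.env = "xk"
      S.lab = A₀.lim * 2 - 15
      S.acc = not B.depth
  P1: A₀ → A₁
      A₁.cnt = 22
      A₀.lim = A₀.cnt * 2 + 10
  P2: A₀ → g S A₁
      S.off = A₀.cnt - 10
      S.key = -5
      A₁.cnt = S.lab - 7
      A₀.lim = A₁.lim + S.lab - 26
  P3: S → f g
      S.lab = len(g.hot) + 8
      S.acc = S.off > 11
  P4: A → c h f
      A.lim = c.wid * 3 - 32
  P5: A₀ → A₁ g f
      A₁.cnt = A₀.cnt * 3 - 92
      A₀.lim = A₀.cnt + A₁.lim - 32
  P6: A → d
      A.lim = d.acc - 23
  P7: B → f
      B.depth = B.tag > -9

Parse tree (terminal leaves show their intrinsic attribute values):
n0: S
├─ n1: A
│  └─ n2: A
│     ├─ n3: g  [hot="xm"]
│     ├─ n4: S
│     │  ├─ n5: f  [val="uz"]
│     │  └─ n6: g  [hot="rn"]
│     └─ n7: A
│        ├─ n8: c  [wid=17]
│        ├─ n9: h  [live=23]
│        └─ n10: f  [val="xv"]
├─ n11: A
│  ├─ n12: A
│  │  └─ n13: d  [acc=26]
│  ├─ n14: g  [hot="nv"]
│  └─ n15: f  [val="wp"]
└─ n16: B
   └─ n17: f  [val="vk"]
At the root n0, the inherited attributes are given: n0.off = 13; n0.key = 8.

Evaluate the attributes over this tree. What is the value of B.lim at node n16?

15

1. n0.off = 13  [given at root]
2. n0.key = 8  [given at root]
3. n1.cnt = 5  [S.key - 3]
4. n2.cnt = 22  [22]
5. n3.hot = "xm"  [terminal]
6. n4.off = 12  [A₀.cnt - 10]
7. n4.key = -5  [-5]
8. n5.val = "uz"  [terminal]
9. n6.hot = "rn"  [terminal]
10. n4.lab = 10  [len(g.hot) + 8]
11. n4.acc = true  [S.off > 11]
12. n7.cnt = 3  [S.lab - 7]
13. n8.wid = 17  [terminal]
14. n9.live = 23  [terminal]
15. n10.val = "xv"  [terminal]
16. n7.lim = 19  [c.wid * 3 - 32]
17. n2.lim = 3  [A₁.lim + S.lab - 26]
18. n1.lim = 20  [A₀.cnt * 2 + 10]
19. n11.cnt = 30  [A₀.lim + 10]
20. n12.cnt = -2  [A₀.cnt * 3 - 92]
21. n13.acc = 26  [terminal]
22. n12.lim = 3  [d.acc - 23]
23. n14.hot = "nv"  [terminal]
24. n15.val = "wp"  [terminal]
25. n11.lim = 1  [A₀.cnt + A₁.lim - 32]
26. n16.tag = -9  [A₀.lim * -2 + 31]
27. n16.lim = 15  [A₁.lim * 2 + 13]
28. n16.env = "xk"  ["xk"]
29. n17.val = "vk"  [terminal]
30. n16.depth = false  [B.tag > -9]
31. n0.lab = 25  [A₀.lim * 2 - 15]
32. n0.acc = true  [not B.depth]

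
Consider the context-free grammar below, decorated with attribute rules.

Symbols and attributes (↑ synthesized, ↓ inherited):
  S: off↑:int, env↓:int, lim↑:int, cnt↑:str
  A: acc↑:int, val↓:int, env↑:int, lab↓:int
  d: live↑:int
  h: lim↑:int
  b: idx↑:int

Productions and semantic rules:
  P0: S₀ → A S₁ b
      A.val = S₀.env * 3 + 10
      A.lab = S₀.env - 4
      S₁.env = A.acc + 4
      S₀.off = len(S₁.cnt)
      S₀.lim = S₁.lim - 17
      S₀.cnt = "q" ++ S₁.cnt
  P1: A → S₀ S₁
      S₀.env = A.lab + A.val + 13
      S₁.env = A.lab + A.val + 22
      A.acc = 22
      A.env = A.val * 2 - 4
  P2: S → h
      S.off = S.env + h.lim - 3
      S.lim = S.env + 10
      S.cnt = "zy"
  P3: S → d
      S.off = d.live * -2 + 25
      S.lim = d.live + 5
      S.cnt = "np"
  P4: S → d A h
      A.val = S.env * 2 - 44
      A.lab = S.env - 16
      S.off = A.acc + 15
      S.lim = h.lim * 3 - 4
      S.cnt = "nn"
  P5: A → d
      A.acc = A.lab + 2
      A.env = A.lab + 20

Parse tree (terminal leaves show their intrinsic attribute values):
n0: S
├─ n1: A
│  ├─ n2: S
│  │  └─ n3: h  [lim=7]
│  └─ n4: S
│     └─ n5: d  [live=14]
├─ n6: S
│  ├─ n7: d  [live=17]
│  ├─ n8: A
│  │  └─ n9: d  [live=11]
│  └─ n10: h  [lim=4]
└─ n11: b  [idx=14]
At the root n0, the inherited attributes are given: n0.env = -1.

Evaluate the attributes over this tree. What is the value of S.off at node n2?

1. n0.env = -1  [given at root]
2. n1.val = 7  [S₀.env * 3 + 10]
3. n1.lab = -5  [S₀.env - 4]
4. n2.env = 15  [A.lab + A.val + 13]
5. n3.lim = 7  [terminal]
6. n2.off = 19  [S.env + h.lim - 3]
7. n2.lim = 25  [S.env + 10]
8. n2.cnt = "zy"  ["zy"]
9. n4.env = 24  [A.lab + A.val + 22]
10. n5.live = 14  [terminal]
11. n4.off = -3  [d.live * -2 + 25]
12. n4.lim = 19  [d.live + 5]
13. n4.cnt = "np"  ["np"]
14. n1.acc = 22  [22]
15. n1.env = 10  [A.val * 2 - 4]
16. n6.env = 26  [A.acc + 4]
17. n7.live = 17  [terminal]
18. n8.val = 8  [S.env * 2 - 44]
19. n8.lab = 10  [S.env - 16]
20. n9.live = 11  [terminal]
21. n8.acc = 12  [A.lab + 2]
22. n8.env = 30  [A.lab + 20]
23. n10.lim = 4  [terminal]
24. n6.off = 27  [A.acc + 15]
25. n6.lim = 8  [h.lim * 3 - 4]
26. n6.cnt = "nn"  ["nn"]
27. n11.idx = 14  [terminal]
28. n0.off = 2  [len(S₁.cnt)]
29. n0.lim = -9  [S₁.lim - 17]
30. n0.cnt = "qnn"  ["q" ++ S₁.cnt]

19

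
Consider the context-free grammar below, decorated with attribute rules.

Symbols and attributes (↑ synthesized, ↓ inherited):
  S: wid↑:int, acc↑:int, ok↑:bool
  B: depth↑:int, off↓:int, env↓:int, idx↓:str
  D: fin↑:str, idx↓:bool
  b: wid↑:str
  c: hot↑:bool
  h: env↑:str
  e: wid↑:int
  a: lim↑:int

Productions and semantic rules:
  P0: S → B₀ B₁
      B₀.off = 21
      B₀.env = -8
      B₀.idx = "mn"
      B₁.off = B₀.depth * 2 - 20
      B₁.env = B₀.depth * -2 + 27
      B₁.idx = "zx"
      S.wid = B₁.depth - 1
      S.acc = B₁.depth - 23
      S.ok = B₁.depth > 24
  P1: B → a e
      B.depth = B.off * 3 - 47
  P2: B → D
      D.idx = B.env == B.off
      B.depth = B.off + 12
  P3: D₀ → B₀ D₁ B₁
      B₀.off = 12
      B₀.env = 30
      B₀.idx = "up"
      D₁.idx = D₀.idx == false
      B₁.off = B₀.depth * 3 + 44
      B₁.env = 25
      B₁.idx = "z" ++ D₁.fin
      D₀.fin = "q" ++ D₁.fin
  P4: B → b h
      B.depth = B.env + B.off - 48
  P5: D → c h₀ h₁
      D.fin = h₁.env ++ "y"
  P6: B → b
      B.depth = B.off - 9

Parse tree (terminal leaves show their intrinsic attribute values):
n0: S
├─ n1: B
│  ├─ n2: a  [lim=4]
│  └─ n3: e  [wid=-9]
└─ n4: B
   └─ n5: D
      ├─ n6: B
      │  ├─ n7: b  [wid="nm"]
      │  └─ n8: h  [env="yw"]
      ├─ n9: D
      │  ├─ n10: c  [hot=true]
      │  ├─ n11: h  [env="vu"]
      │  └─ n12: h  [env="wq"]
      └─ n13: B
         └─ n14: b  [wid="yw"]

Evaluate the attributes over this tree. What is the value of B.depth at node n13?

1. n1.off = 21  [21]
2. n1.env = -8  [-8]
3. n1.idx = "mn"  ["mn"]
4. n2.lim = 4  [terminal]
5. n3.wid = -9  [terminal]
6. n1.depth = 16  [B.off * 3 - 47]
7. n4.off = 12  [B₀.depth * 2 - 20]
8. n4.env = -5  [B₀.depth * -2 + 27]
9. n4.idx = "zx"  ["zx"]
10. n5.idx = false  [B.env == B.off]
11. n6.off = 12  [12]
12. n6.env = 30  [30]
13. n6.idx = "up"  ["up"]
14. n7.wid = "nm"  [terminal]
15. n8.env = "yw"  [terminal]
16. n6.depth = -6  [B.env + B.off - 48]
17. n9.idx = true  [D₀.idx == false]
18. n10.hot = true  [terminal]
19. n11.env = "vu"  [terminal]
20. n12.env = "wq"  [terminal]
21. n9.fin = "wqy"  [h₁.env ++ "y"]
22. n13.off = 26  [B₀.depth * 3 + 44]
23. n13.env = 25  [25]
24. n13.idx = "zwqy"  ["z" ++ D₁.fin]
25. n14.wid = "yw"  [terminal]
26. n13.depth = 17  [B.off - 9]
27. n5.fin = "qwqy"  ["q" ++ D₁.fin]
28. n4.depth = 24  [B.off + 12]
29. n0.wid = 23  [B₁.depth - 1]
30. n0.acc = 1  [B₁.depth - 23]
31. n0.ok = false  [B₁.depth > 24]

17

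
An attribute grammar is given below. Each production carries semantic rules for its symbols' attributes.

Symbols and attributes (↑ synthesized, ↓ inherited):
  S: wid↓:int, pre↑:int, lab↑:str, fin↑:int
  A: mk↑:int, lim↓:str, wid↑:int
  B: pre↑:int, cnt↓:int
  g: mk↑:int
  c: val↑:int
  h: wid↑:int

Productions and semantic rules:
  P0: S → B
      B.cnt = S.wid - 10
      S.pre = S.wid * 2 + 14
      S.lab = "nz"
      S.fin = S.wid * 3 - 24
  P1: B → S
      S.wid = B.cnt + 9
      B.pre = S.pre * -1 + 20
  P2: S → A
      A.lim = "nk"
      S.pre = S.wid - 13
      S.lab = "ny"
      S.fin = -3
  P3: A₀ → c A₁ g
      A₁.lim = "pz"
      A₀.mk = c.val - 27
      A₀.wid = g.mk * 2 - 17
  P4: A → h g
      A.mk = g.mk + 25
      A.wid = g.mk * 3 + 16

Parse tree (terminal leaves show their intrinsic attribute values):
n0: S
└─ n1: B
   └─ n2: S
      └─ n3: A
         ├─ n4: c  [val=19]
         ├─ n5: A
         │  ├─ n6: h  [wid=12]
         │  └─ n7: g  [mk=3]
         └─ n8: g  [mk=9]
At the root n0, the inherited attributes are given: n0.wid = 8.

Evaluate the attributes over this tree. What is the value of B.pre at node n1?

1. n0.wid = 8  [given at root]
2. n1.cnt = -2  [S.wid - 10]
3. n2.wid = 7  [B.cnt + 9]
4. n3.lim = "nk"  ["nk"]
5. n4.val = 19  [terminal]
6. n5.lim = "pz"  ["pz"]
7. n6.wid = 12  [terminal]
8. n7.mk = 3  [terminal]
9. n5.mk = 28  [g.mk + 25]
10. n5.wid = 25  [g.mk * 3 + 16]
11. n8.mk = 9  [terminal]
12. n3.mk = -8  [c.val - 27]
13. n3.wid = 1  [g.mk * 2 - 17]
14. n2.pre = -6  [S.wid - 13]
15. n2.lab = "ny"  ["ny"]
16. n2.fin = -3  [-3]
17. n1.pre = 26  [S.pre * -1 + 20]
18. n0.pre = 30  [S.wid * 2 + 14]
19. n0.lab = "nz"  ["nz"]
20. n0.fin = 0  [S.wid * 3 - 24]

26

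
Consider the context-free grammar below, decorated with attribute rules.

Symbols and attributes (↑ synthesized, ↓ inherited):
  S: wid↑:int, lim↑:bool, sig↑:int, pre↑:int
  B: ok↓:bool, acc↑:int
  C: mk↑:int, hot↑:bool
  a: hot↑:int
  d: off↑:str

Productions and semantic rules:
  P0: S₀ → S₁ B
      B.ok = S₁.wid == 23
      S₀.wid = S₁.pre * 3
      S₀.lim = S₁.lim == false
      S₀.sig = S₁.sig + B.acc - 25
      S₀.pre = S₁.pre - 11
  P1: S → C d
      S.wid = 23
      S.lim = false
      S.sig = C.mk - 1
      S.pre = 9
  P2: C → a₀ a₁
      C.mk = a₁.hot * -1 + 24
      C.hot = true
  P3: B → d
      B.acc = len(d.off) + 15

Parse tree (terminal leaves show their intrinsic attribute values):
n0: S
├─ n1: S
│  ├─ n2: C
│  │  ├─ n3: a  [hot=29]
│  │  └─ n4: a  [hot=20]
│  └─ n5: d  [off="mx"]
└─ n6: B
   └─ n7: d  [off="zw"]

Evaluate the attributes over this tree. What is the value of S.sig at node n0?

-5

1. n3.hot = 29  [terminal]
2. n4.hot = 20  [terminal]
3. n2.mk = 4  [a₁.hot * -1 + 24]
4. n2.hot = true  [true]
5. n5.off = "mx"  [terminal]
6. n1.wid = 23  [23]
7. n1.lim = false  [false]
8. n1.sig = 3  [C.mk - 1]
9. n1.pre = 9  [9]
10. n6.ok = true  [S₁.wid == 23]
11. n7.off = "zw"  [terminal]
12. n6.acc = 17  [len(d.off) + 15]
13. n0.wid = 27  [S₁.pre * 3]
14. n0.lim = true  [S₁.lim == false]
15. n0.sig = -5  [S₁.sig + B.acc - 25]
16. n0.pre = -2  [S₁.pre - 11]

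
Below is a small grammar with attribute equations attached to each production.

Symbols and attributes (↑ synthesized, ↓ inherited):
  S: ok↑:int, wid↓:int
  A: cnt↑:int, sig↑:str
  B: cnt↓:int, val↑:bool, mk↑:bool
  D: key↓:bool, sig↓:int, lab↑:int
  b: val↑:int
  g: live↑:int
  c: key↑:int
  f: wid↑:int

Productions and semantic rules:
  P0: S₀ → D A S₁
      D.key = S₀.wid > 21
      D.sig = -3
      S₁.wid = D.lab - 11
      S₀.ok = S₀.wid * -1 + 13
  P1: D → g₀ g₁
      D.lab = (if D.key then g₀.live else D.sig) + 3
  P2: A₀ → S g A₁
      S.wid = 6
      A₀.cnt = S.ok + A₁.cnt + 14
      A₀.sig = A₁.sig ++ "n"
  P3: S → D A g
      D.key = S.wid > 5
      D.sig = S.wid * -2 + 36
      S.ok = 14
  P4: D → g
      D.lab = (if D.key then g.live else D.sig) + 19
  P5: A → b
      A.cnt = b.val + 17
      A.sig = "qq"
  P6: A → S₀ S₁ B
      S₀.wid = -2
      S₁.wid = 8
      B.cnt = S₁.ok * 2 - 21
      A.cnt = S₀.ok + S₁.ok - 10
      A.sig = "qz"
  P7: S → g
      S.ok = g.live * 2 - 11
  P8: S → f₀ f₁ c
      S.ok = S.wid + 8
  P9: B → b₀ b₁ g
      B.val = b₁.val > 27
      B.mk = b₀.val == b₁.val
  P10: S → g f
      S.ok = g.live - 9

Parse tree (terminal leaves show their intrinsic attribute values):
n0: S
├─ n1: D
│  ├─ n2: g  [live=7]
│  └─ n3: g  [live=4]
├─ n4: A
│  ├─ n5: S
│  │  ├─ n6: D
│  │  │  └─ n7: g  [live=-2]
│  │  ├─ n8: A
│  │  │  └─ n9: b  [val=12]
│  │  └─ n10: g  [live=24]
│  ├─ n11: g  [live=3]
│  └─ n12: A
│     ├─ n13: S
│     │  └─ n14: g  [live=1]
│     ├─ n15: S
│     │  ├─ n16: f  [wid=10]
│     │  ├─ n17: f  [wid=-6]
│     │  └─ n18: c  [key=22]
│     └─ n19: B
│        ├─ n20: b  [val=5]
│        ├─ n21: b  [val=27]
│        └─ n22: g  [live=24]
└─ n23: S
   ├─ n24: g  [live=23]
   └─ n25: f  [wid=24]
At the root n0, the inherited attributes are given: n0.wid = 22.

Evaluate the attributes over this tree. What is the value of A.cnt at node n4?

25

1. n0.wid = 22  [given at root]
2. n1.key = true  [S₀.wid > 21]
3. n1.sig = -3  [-3]
4. n2.live = 7  [terminal]
5. n3.live = 4  [terminal]
6. n1.lab = 10  [(if D.key then g₀.live else D.sig) + 3]
7. n5.wid = 6  [6]
8. n6.key = true  [S.wid > 5]
9. n6.sig = 24  [S.wid * -2 + 36]
10. n7.live = -2  [terminal]
11. n6.lab = 17  [(if D.key then g.live else D.sig) + 19]
12. n9.val = 12  [terminal]
13. n8.cnt = 29  [b.val + 17]
14. n8.sig = "qq"  ["qq"]
15. n10.live = 24  [terminal]
16. n5.ok = 14  [14]
17. n11.live = 3  [terminal]
18. n13.wid = -2  [-2]
19. n14.live = 1  [terminal]
20. n13.ok = -9  [g.live * 2 - 11]
21. n15.wid = 8  [8]
22. n16.wid = 10  [terminal]
23. n17.wid = -6  [terminal]
24. n18.key = 22  [terminal]
25. n15.ok = 16  [S.wid + 8]
26. n19.cnt = 11  [S₁.ok * 2 - 21]
27. n20.val = 5  [terminal]
28. n21.val = 27  [terminal]
29. n22.live = 24  [terminal]
30. n19.val = false  [b₁.val > 27]
31. n19.mk = false  [b₀.val == b₁.val]
32. n12.cnt = -3  [S₀.ok + S₁.ok - 10]
33. n12.sig = "qz"  ["qz"]
34. n4.cnt = 25  [S.ok + A₁.cnt + 14]
35. n4.sig = "qzn"  [A₁.sig ++ "n"]
36. n23.wid = -1  [D.lab - 11]
37. n24.live = 23  [terminal]
38. n25.wid = 24  [terminal]
39. n23.ok = 14  [g.live - 9]
40. n0.ok = -9  [S₀.wid * -1 + 13]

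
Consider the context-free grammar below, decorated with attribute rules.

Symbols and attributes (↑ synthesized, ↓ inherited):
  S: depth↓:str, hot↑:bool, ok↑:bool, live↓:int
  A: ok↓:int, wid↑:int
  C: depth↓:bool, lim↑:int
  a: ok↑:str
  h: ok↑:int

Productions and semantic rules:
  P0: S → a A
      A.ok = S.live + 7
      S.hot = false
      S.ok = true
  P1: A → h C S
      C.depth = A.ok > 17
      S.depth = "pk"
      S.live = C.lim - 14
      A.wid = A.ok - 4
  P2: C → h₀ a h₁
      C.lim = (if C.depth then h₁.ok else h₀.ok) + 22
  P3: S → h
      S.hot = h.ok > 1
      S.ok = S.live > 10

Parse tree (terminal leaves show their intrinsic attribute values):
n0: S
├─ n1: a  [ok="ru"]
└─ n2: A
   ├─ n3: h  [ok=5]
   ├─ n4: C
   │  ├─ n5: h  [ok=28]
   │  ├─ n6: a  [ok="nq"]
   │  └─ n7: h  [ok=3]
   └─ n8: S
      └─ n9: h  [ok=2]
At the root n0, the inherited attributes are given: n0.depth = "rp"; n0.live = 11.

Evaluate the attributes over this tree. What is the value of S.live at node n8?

1. n0.depth = "rp"  [given at root]
2. n0.live = 11  [given at root]
3. n1.ok = "ru"  [terminal]
4. n2.ok = 18  [S.live + 7]
5. n3.ok = 5  [terminal]
6. n4.depth = true  [A.ok > 17]
7. n5.ok = 28  [terminal]
8. n6.ok = "nq"  [terminal]
9. n7.ok = 3  [terminal]
10. n4.lim = 25  [(if C.depth then h₁.ok else h₀.ok) + 22]
11. n8.depth = "pk"  ["pk"]
12. n8.live = 11  [C.lim - 14]
13. n9.ok = 2  [terminal]
14. n8.hot = true  [h.ok > 1]
15. n8.ok = true  [S.live > 10]
16. n2.wid = 14  [A.ok - 4]
17. n0.hot = false  [false]
18. n0.ok = true  [true]

11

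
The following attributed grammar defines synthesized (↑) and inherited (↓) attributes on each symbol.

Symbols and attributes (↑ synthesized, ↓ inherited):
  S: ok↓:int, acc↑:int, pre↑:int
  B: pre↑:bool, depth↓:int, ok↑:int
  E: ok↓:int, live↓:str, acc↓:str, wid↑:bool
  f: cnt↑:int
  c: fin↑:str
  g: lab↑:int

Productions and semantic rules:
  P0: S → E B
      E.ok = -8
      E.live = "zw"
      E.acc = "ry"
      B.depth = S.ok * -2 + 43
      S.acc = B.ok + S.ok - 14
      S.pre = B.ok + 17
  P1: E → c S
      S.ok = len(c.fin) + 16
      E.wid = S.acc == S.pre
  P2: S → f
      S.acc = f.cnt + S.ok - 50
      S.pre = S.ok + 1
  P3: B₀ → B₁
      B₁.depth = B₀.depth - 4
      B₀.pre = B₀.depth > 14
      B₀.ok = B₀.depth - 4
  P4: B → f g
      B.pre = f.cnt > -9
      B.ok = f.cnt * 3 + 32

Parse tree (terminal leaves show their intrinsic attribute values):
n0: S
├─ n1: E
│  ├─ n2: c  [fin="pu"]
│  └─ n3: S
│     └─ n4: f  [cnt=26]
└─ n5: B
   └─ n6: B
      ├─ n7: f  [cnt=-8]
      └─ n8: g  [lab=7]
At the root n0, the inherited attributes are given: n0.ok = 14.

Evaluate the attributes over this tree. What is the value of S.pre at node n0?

28

1. n0.ok = 14  [given at root]
2. n1.ok = -8  [-8]
3. n1.live = "zw"  ["zw"]
4. n1.acc = "ry"  ["ry"]
5. n2.fin = "pu"  [terminal]
6. n3.ok = 18  [len(c.fin) + 16]
7. n4.cnt = 26  [terminal]
8. n3.acc = -6  [f.cnt + S.ok - 50]
9. n3.pre = 19  [S.ok + 1]
10. n1.wid = false  [S.acc == S.pre]
11. n5.depth = 15  [S.ok * -2 + 43]
12. n6.depth = 11  [B₀.depth - 4]
13. n7.cnt = -8  [terminal]
14. n8.lab = 7  [terminal]
15. n6.pre = true  [f.cnt > -9]
16. n6.ok = 8  [f.cnt * 3 + 32]
17. n5.pre = true  [B₀.depth > 14]
18. n5.ok = 11  [B₀.depth - 4]
19. n0.acc = 11  [B.ok + S.ok - 14]
20. n0.pre = 28  [B.ok + 17]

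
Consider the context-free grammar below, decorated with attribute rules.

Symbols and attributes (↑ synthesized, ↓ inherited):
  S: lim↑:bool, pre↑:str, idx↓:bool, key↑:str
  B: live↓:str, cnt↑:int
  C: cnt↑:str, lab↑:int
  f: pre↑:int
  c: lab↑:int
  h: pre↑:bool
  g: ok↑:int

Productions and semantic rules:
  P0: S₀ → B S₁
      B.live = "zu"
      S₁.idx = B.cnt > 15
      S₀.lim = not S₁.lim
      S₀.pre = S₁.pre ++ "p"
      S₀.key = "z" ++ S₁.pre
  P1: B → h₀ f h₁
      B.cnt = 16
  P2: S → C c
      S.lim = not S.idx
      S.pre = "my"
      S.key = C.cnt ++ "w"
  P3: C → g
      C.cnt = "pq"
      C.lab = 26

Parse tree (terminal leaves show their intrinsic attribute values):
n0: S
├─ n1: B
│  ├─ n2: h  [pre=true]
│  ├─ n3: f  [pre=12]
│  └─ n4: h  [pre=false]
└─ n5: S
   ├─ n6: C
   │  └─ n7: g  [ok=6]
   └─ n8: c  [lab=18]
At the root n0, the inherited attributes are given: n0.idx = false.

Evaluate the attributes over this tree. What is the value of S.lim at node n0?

true

1. n0.idx = false  [given at root]
2. n1.live = "zu"  ["zu"]
3. n2.pre = true  [terminal]
4. n3.pre = 12  [terminal]
5. n4.pre = false  [terminal]
6. n1.cnt = 16  [16]
7. n5.idx = true  [B.cnt > 15]
8. n7.ok = 6  [terminal]
9. n6.cnt = "pq"  ["pq"]
10. n6.lab = 26  [26]
11. n8.lab = 18  [terminal]
12. n5.lim = false  [not S.idx]
13. n5.pre = "my"  ["my"]
14. n5.key = "pqw"  [C.cnt ++ "w"]
15. n0.lim = true  [not S₁.lim]
16. n0.pre = "myp"  [S₁.pre ++ "p"]
17. n0.key = "zmy"  ["z" ++ S₁.pre]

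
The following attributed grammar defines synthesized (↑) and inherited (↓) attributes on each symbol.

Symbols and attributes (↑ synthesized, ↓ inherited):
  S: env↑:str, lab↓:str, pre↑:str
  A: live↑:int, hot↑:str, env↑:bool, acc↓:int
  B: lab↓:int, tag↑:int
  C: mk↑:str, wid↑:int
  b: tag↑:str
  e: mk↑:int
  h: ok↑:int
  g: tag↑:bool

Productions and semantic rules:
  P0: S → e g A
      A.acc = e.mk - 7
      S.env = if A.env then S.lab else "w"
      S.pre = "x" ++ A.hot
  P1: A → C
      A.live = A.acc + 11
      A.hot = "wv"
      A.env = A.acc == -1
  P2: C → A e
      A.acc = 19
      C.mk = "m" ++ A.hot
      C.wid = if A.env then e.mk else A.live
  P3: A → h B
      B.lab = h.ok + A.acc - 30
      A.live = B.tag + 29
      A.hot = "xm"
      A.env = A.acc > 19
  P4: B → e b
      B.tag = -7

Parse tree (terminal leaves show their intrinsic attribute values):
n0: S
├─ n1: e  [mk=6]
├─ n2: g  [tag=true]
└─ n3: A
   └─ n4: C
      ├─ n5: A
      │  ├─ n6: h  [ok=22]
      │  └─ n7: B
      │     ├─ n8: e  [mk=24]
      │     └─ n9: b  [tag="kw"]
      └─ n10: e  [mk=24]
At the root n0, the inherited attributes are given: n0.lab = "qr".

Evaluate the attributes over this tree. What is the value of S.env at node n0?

1. n0.lab = "qr"  [given at root]
2. n1.mk = 6  [terminal]
3. n2.tag = true  [terminal]
4. n3.acc = -1  [e.mk - 7]
5. n5.acc = 19  [19]
6. n6.ok = 22  [terminal]
7. n7.lab = 11  [h.ok + A.acc - 30]
8. n8.mk = 24  [terminal]
9. n9.tag = "kw"  [terminal]
10. n7.tag = -7  [-7]
11. n5.live = 22  [B.tag + 29]
12. n5.hot = "xm"  ["xm"]
13. n5.env = false  [A.acc > 19]
14. n10.mk = 24  [terminal]
15. n4.mk = "mxm"  ["m" ++ A.hot]
16. n4.wid = 22  [if A.env then e.mk else A.live]
17. n3.live = 10  [A.acc + 11]
18. n3.hot = "wv"  ["wv"]
19. n3.env = true  [A.acc == -1]
20. n0.env = "qr"  [if A.env then S.lab else "w"]
21. n0.pre = "xwv"  ["x" ++ A.hot]

"qr"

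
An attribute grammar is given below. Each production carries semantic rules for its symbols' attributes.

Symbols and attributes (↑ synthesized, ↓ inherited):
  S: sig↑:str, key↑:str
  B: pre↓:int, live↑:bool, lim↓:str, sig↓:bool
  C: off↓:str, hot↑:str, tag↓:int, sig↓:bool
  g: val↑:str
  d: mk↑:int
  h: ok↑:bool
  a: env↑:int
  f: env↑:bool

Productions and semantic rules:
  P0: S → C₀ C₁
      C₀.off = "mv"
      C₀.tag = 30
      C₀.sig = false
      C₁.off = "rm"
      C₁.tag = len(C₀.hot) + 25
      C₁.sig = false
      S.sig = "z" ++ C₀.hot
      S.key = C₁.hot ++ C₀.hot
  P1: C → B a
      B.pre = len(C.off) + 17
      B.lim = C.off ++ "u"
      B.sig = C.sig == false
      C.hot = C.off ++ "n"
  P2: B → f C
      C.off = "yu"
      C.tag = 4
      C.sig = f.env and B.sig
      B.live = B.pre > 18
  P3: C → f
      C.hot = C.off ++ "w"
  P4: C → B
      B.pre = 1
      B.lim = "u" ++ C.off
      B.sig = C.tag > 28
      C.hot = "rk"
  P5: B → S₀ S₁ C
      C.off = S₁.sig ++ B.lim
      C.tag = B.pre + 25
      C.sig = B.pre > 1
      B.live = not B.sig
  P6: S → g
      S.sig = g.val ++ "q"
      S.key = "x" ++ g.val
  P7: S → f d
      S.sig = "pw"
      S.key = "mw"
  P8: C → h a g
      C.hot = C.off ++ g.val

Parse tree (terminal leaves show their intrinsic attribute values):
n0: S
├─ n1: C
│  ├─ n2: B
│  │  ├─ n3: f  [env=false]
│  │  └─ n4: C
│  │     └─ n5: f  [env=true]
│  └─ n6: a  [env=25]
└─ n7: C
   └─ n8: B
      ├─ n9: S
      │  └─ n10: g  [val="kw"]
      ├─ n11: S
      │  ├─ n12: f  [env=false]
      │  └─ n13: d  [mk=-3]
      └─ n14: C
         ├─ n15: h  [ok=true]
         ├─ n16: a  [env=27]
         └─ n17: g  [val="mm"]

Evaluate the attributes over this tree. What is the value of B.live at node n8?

1. n1.off = "mv"  ["mv"]
2. n1.tag = 30  [30]
3. n1.sig = false  [false]
4. n2.pre = 19  [len(C.off) + 17]
5. n2.lim = "mvu"  [C.off ++ "u"]
6. n2.sig = true  [C.sig == false]
7. n3.env = false  [terminal]
8. n4.off = "yu"  ["yu"]
9. n4.tag = 4  [4]
10. n4.sig = false  [f.env and B.sig]
11. n5.env = true  [terminal]
12. n4.hot = "yuw"  [C.off ++ "w"]
13. n2.live = true  [B.pre > 18]
14. n6.env = 25  [terminal]
15. n1.hot = "mvn"  [C.off ++ "n"]
16. n7.off = "rm"  ["rm"]
17. n7.tag = 28  [len(C₀.hot) + 25]
18. n7.sig = false  [false]
19. n8.pre = 1  [1]
20. n8.lim = "urm"  ["u" ++ C.off]
21. n8.sig = false  [C.tag > 28]
22. n10.val = "kw"  [terminal]
23. n9.sig = "kwq"  [g.val ++ "q"]
24. n9.key = "xkw"  ["x" ++ g.val]
25. n12.env = false  [terminal]
26. n13.mk = -3  [terminal]
27. n11.sig = "pw"  ["pw"]
28. n11.key = "mw"  ["mw"]
29. n14.off = "pwurm"  [S₁.sig ++ B.lim]
30. n14.tag = 26  [B.pre + 25]
31. n14.sig = false  [B.pre > 1]
32. n15.ok = true  [terminal]
33. n16.env = 27  [terminal]
34. n17.val = "mm"  [terminal]
35. n14.hot = "pwurmmm"  [C.off ++ g.val]
36. n8.live = true  [not B.sig]
37. n7.hot = "rk"  ["rk"]
38. n0.sig = "zmvn"  ["z" ++ C₀.hot]
39. n0.key = "rkmvn"  [C₁.hot ++ C₀.hot]

true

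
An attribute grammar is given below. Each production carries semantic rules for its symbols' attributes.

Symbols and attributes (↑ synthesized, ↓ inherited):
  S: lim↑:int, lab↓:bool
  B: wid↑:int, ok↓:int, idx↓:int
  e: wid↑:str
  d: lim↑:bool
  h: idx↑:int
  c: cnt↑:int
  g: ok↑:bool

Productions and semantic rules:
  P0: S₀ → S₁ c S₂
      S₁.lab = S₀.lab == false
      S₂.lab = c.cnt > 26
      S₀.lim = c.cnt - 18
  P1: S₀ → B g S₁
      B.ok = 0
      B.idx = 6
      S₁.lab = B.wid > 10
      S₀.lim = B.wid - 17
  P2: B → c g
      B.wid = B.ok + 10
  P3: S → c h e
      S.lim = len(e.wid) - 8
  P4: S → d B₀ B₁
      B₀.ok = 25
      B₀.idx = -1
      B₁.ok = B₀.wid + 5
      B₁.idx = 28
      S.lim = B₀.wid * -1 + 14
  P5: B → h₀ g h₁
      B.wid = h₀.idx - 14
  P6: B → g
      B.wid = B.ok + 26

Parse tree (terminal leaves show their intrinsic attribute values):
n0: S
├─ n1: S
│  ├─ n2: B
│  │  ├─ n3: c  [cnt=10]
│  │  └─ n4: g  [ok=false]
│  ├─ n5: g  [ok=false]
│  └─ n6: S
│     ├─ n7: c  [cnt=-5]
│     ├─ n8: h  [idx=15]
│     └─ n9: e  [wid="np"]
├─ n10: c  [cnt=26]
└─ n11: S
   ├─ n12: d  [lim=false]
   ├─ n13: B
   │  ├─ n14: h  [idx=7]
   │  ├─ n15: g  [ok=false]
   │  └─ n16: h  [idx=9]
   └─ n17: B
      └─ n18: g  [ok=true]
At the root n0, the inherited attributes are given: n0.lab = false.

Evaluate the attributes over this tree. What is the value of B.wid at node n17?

1. n0.lab = false  [given at root]
2. n1.lab = true  [S₀.lab == false]
3. n2.ok = 0  [0]
4. n2.idx = 6  [6]
5. n3.cnt = 10  [terminal]
6. n4.ok = false  [terminal]
7. n2.wid = 10  [B.ok + 10]
8. n5.ok = false  [terminal]
9. n6.lab = false  [B.wid > 10]
10. n7.cnt = -5  [terminal]
11. n8.idx = 15  [terminal]
12. n9.wid = "np"  [terminal]
13. n6.lim = -6  [len(e.wid) - 8]
14. n1.lim = -7  [B.wid - 17]
15. n10.cnt = 26  [terminal]
16. n11.lab = false  [c.cnt > 26]
17. n12.lim = false  [terminal]
18. n13.ok = 25  [25]
19. n13.idx = -1  [-1]
20. n14.idx = 7  [terminal]
21. n15.ok = false  [terminal]
22. n16.idx = 9  [terminal]
23. n13.wid = -7  [h₀.idx - 14]
24. n17.ok = -2  [B₀.wid + 5]
25. n17.idx = 28  [28]
26. n18.ok = true  [terminal]
27. n17.wid = 24  [B.ok + 26]
28. n11.lim = 21  [B₀.wid * -1 + 14]
29. n0.lim = 8  [c.cnt - 18]

24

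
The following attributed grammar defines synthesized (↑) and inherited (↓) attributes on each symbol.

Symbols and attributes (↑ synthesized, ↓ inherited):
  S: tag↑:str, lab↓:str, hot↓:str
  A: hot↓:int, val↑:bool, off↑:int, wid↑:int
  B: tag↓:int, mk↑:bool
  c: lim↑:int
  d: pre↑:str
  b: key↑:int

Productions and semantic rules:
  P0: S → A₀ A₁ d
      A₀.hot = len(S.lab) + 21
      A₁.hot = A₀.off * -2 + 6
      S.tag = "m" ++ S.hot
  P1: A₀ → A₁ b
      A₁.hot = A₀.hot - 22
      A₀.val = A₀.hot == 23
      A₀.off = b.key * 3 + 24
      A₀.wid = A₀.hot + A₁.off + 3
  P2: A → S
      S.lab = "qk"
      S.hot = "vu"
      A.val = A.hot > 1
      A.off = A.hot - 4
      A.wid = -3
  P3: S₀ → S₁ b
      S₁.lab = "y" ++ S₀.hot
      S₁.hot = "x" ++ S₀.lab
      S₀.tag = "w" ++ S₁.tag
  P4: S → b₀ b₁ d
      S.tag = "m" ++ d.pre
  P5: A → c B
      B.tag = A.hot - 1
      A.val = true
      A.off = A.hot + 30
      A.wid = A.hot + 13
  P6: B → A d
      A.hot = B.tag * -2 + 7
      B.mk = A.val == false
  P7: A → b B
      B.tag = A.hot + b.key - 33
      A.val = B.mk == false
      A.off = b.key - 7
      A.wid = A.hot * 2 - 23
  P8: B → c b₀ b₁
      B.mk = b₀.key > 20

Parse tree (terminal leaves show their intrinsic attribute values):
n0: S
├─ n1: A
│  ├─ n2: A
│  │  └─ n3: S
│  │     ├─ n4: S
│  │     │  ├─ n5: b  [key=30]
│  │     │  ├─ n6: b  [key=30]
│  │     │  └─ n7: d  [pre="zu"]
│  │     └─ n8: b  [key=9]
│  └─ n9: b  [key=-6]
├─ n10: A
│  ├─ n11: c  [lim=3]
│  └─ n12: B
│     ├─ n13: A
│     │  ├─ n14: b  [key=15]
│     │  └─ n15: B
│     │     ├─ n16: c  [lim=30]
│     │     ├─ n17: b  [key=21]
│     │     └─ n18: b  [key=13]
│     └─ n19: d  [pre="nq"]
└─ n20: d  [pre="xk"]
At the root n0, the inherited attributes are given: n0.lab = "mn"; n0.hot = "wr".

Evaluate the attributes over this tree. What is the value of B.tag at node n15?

3

1. n0.lab = "mn"  [given at root]
2. n0.hot = "wr"  [given at root]
3. n1.hot = 23  [len(S.lab) + 21]
4. n2.hot = 1  [A₀.hot - 22]
5. n3.lab = "qk"  ["qk"]
6. n3.hot = "vu"  ["vu"]
7. n4.lab = "yvu"  ["y" ++ S₀.hot]
8. n4.hot = "xqk"  ["x" ++ S₀.lab]
9. n5.key = 30  [terminal]
10. n6.key = 30  [terminal]
11. n7.pre = "zu"  [terminal]
12. n4.tag = "mzu"  ["m" ++ d.pre]
13. n8.key = 9  [terminal]
14. n3.tag = "wmzu"  ["w" ++ S₁.tag]
15. n2.val = false  [A.hot > 1]
16. n2.off = -3  [A.hot - 4]
17. n2.wid = -3  [-3]
18. n9.key = -6  [terminal]
19. n1.val = true  [A₀.hot == 23]
20. n1.off = 6  [b.key * 3 + 24]
21. n1.wid = 23  [A₀.hot + A₁.off + 3]
22. n10.hot = -6  [A₀.off * -2 + 6]
23. n11.lim = 3  [terminal]
24. n12.tag = -7  [A.hot - 1]
25. n13.hot = 21  [B.tag * -2 + 7]
26. n14.key = 15  [terminal]
27. n15.tag = 3  [A.hot + b.key - 33]
28. n16.lim = 30  [terminal]
29. n17.key = 21  [terminal]
30. n18.key = 13  [terminal]
31. n15.mk = true  [b₀.key > 20]
32. n13.val = false  [B.mk == false]
33. n13.off = 8  [b.key - 7]
34. n13.wid = 19  [A.hot * 2 - 23]
35. n19.pre = "nq"  [terminal]
36. n12.mk = true  [A.val == false]
37. n10.val = true  [true]
38. n10.off = 24  [A.hot + 30]
39. n10.wid = 7  [A.hot + 13]
40. n20.pre = "xk"  [terminal]
41. n0.tag = "mwr"  ["m" ++ S.hot]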